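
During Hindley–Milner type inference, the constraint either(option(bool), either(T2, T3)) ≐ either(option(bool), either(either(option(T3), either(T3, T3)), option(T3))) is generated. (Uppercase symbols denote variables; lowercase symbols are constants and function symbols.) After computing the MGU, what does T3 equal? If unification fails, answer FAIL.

Decompose either/2: option(bool) ≐ option(bool),  either(T2, T3) ≐ either(either(option(T3), either(T3, T3)), option(T3)).
Delete trivial equation option(bool) ≐ option(bool).
Decompose either/2: T2 ≐ either(option(T3), either(T3, T3)),  T3 ≐ option(T3).
Bind T2 := either(option(T3), either(T3, T3)); no other remaining equation mentions T2.
Occurs check fails: T3 occurs in option(T3); the equation T3 ≐ option(T3) has no finite solution.

FAIL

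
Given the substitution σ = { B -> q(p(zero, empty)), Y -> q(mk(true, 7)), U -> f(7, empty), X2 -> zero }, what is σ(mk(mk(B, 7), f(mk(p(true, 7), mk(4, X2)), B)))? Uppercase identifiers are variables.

Replace each occurrence of B with q(p(zero, empty)).
Replace each occurrence of X2 with zero.
Result: mk(mk(q(p(zero, empty)), 7), f(mk(p(true, 7), mk(4, zero)), q(p(zero, empty)))).

mk(mk(q(p(zero, empty)), 7), f(mk(p(true, 7), mk(4, zero)), q(p(zero, empty))))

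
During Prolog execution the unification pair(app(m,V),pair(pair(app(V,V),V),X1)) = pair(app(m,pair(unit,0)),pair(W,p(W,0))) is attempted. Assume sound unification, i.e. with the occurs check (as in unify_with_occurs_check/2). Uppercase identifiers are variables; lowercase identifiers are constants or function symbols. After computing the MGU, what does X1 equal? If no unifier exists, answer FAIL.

p(pair(app(pair(unit,0),pair(unit,0)),pair(unit,0)),0)

Decompose pair/2: app(m,V) = app(m,pair(unit,0)),  pair(pair(app(V,V),V),X1) = pair(W,p(W,0)).
Decompose app/2: m = m,  V = pair(unit,0).
Delete trivial equation m = m.
Bind V := pair(unit,0); substituting into the remaining equation gives: pair(pair(app(pair(unit,0),pair(unit,0)),pair(unit,0)),X1) = pair(W,p(W,0)).
Decompose pair/2: pair(app(pair(unit,0),pair(unit,0)),pair(unit,0)) = W,  X1 = p(W,0).
Bind W := pair(app(pair(unit,0),pair(unit,0)),pair(unit,0)); substituting into the remaining equation gives: X1 = p(pair(app(pair(unit,0),pair(unit,0)),pair(unit,0)),0).
Bind X1 := p(pair(app(pair(unit,0),pair(unit,0)),pair(unit,0)),0).
MGU = { V ↦ pair(unit,0), W ↦ pair(app(pair(unit,0),pair(unit,0)),pair(unit,0)), X1 ↦ p(pair(app(pair(unit,0),pair(unit,0)),pair(unit,0)),0) }, so X1 ↦ p(pair(app(pair(unit,0),pair(unit,0)),pair(unit,0)),0).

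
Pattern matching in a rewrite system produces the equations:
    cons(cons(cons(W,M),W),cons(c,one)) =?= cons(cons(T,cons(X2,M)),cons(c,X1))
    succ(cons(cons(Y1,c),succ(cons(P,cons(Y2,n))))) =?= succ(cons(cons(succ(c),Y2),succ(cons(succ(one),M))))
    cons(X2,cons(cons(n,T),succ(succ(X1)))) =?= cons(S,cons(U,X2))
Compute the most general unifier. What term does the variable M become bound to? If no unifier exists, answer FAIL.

cons(c,n)

Decompose cons/2: cons(cons(W,M),W) =?= cons(T,cons(X2,M)),  cons(c,one) =?= cons(c,X1).
Decompose cons/2: cons(W,M) =?= T,  W =?= cons(X2,M).
Bind T := cons(W,M); substituting into the one remaining equation that mentions T gives: cons(X2,cons(cons(n,cons(W,M)),succ(succ(X1)))) =?= cons(S,cons(U,X2)).
Bind W := cons(X2,M); substituting into the one remaining equation that mentions W gives: cons(X2,cons(cons(n,cons(cons(X2,M),M)),succ(succ(X1)))) =?= cons(S,cons(U,X2)). Substituting into the earlier binding gives T := cons(cons(X2,M),M).
Decompose cons/2: c =?= c,  one =?= X1.
Delete trivial equation c =?= c.
Bind X1 := one; substituting into the one remaining equation that mentions X1 gives: cons(X2,cons(cons(n,cons(cons(X2,M),M)),succ(succ(one)))) =?= cons(S,cons(U,X2)).
Decompose succ/1: cons(cons(Y1,c),succ(cons(P,cons(Y2,n)))) =?= cons(cons(succ(c),Y2),succ(cons(succ(one),M))).
Decompose cons/2: cons(Y1,c) =?= cons(succ(c),Y2),  succ(cons(P,cons(Y2,n))) =?= succ(cons(succ(one),M)).
Decompose cons/2: Y1 =?= succ(c),  c =?= Y2.
Bind Y1 := succ(c); no other remaining equation mentions Y1.
Bind Y2 := c; substituting into the one remaining equation that mentions Y2 gives: succ(cons(P,cons(c,n))) =?= succ(cons(succ(one),M)).
Decompose succ/1: cons(P,cons(c,n)) =?= cons(succ(one),M).
Decompose cons/2: P =?= succ(one),  cons(c,n) =?= M.
Bind P := succ(one); no other remaining equation mentions P.
Bind M := cons(c,n); substituting into the remaining equation gives: cons(X2,cons(cons(n,cons(cons(X2,cons(c,n)),cons(c,n))),succ(succ(one)))) =?= cons(S,cons(U,X2)). Substituting into the earlier bindings gives T := cons(cons(X2,cons(c,n)),cons(c,n)), W := cons(X2,cons(c,n)).
Decompose cons/2: X2 =?= S,  cons(cons(n,cons(cons(X2,cons(c,n)),cons(c,n))),succ(succ(one))) =?= cons(U,X2).
Bind X2 := S; substituting into the remaining equation gives: cons(cons(n,cons(cons(S,cons(c,n)),cons(c,n))),succ(succ(one))) =?= cons(U,S). Substituting into the earlier bindings gives T := cons(cons(S,cons(c,n)),cons(c,n)), W := cons(S,cons(c,n)).
Decompose cons/2: cons(n,cons(cons(S,cons(c,n)),cons(c,n))) =?= U,  succ(succ(one)) =?= S.
Bind U := cons(n,cons(cons(S,cons(c,n)),cons(c,n))); no other remaining equation mentions U.
Bind S := succ(succ(one)). Substituting into the earlier bindings gives T := cons(cons(succ(succ(one)),cons(c,n)),cons(c,n)), W := cons(succ(succ(one)),cons(c,n)), X2 := succ(succ(one)), U := cons(n,cons(cons(succ(succ(one)),cons(c,n)),cons(c,n))).
MGU = { T := cons(cons(succ(succ(one)),cons(c,n)),cons(c,n)), W := cons(succ(succ(one)),cons(c,n)), X1 := one, Y1 := succ(c), Y2 := c, P := succ(one), M := cons(c,n), X2 := succ(succ(one)), U := cons(n,cons(cons(succ(succ(one)),cons(c,n)),cons(c,n))), S := succ(succ(one)) }, so M := cons(c,n).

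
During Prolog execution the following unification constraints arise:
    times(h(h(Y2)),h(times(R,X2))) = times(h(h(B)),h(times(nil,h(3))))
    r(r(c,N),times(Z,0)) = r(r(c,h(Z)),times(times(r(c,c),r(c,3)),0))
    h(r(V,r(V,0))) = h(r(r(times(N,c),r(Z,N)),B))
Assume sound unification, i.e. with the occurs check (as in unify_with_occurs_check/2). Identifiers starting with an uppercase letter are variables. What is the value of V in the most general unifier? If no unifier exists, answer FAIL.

Decompose times/2: h(h(Y2)) = h(h(B)),  h(times(R,X2)) = h(times(nil,h(3))).
Decompose h/1: h(Y2) = h(B).
Decompose h/1: Y2 = B.
Bind Y2 := B; no other remaining equation mentions Y2.
Decompose h/1: times(R,X2) = times(nil,h(3)).
Decompose times/2: R = nil,  X2 = h(3).
Bind R := nil; no other remaining equation mentions R.
Bind X2 := h(3); no other remaining equation mentions X2.
Decompose r/2: r(c,N) = r(c,h(Z)),  times(Z,0) = times(times(r(c,c),r(c,3)),0).
Decompose r/2: c = c,  N = h(Z).
Delete trivial equation c = c.
Bind N := h(Z); substituting into the one remaining equation that mentions N gives: h(r(V,r(V,0))) = h(r(r(times(h(Z),c),r(Z,h(Z))),B)).
Decompose times/2: Z = times(r(c,c),r(c,3)),  0 = 0.
Bind Z := times(r(c,c),r(c,3)); substituting into the one remaining equation that mentions Z gives: h(r(V,r(V,0))) = h(r(r(times(h(times(r(c,c),r(c,3))),c),r(times(r(c,c),r(c,3)),h(times(r(c,c),r(c,3))))),B)). Substituting into the earlier binding gives N := h(times(r(c,c),r(c,3))).
Delete trivial equation 0 = 0.
Decompose h/1: r(V,r(V,0)) = r(r(times(h(times(r(c,c),r(c,3))),c),r(times(r(c,c),r(c,3)),h(times(r(c,c),r(c,3))))),B).
Decompose r/2: V = r(times(h(times(r(c,c),r(c,3))),c),r(times(r(c,c),r(c,3)),h(times(r(c,c),r(c,3))))),  r(V,0) = B.
Bind V := r(times(h(times(r(c,c),r(c,3))),c),r(times(r(c,c),r(c,3)),h(times(r(c,c),r(c,3))))); substituting into the remaining equation gives: r(r(times(h(times(r(c,c),r(c,3))),c),r(times(r(c,c),r(c,3)),h(times(r(c,c),r(c,3))))),0) = B.
Bind B := r(r(times(h(times(r(c,c),r(c,3))),c),r(times(r(c,c),r(c,3)),h(times(r(c,c),r(c,3))))),0). Substituting into the earlier binding gives Y2 := r(r(times(h(times(r(c,c),r(c,3))),c),r(times(r(c,c),r(c,3)),h(times(r(c,c),r(c,3))))),0).
MGU = { Y2 -> r(r(times(h(times(r(c,c),r(c,3))),c),r(times(r(c,c),r(c,3)),h(times(r(c,c),r(c,3))))),0), R -> nil, X2 -> h(3), N -> h(times(r(c,c),r(c,3))), Z -> times(r(c,c),r(c,3)), V -> r(times(h(times(r(c,c),r(c,3))),c),r(times(r(c,c),r(c,3)),h(times(r(c,c),r(c,3))))), B -> r(r(times(h(times(r(c,c),r(c,3))),c),r(times(r(c,c),r(c,3)),h(times(r(c,c),r(c,3))))),0) }, so V -> r(times(h(times(r(c,c),r(c,3))),c),r(times(r(c,c),r(c,3)),h(times(r(c,c),r(c,3))))).

r(times(h(times(r(c,c),r(c,3))),c),r(times(r(c,c),r(c,3)),h(times(r(c,c),r(c,3)))))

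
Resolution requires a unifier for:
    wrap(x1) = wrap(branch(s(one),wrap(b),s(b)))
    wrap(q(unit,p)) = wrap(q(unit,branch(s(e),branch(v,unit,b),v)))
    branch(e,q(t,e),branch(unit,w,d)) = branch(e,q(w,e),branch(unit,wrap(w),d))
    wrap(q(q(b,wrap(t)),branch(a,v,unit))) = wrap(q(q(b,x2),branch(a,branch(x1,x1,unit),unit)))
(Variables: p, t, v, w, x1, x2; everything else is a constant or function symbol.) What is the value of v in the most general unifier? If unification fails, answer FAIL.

FAIL

Decompose wrap/1: x1 = branch(s(one),wrap(b),s(b)).
Bind x1 := branch(s(one),wrap(b),s(b)); substituting into the one remaining equation that mentions x1 gives: wrap(q(q(b,wrap(t)),branch(a,v,unit))) = wrap(q(q(b,x2),branch(a,branch(branch(s(one),wrap(b),s(b)),branch(s(one),wrap(b),s(b)),unit),unit))).
Decompose wrap/1: q(unit,p) = q(unit,branch(s(e),branch(v,unit,b),v)).
Decompose q/2: unit = unit,  p = branch(s(e),branch(v,unit,b),v).
Delete trivial equation unit = unit.
Bind p := branch(s(e),branch(v,unit,b),v); no other remaining equation mentions p.
Decompose branch/3: e = e,  q(t,e) = q(w,e),  branch(unit,w,d) = branch(unit,wrap(w),d).
Delete trivial equation e = e.
Decompose q/2: t = w,  e = e.
Bind t := w; substituting into the one remaining equation that mentions t gives: wrap(q(q(b,wrap(w)),branch(a,v,unit))) = wrap(q(q(b,x2),branch(a,branch(branch(s(one),wrap(b),s(b)),branch(s(one),wrap(b),s(b)),unit),unit))).
Delete trivial equation e = e.
Decompose branch/3: unit = unit,  w = wrap(w),  d = d.
Delete trivial equation unit = unit.
Occurs check fails: w occurs in wrap(w); the equation w = wrap(w) has no finite solution.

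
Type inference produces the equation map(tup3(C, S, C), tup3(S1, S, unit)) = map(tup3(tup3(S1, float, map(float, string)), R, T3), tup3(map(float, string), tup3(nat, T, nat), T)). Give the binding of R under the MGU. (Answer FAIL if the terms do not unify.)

Decompose map/2: tup3(C, S, C) = tup3(tup3(S1, float, map(float, string)), R, T3),  tup3(S1, S, unit) = tup3(map(float, string), tup3(nat, T, nat), T).
Decompose tup3/3: C = tup3(S1, float, map(float, string)),  S = R,  C = T3.
Bind C := tup3(S1, float, map(float, string)); substituting into the one remaining equation that mentions C gives: tup3(S1, float, map(float, string)) = T3.
Bind S := R; substituting into the one remaining equation that mentions S gives: tup3(S1, R, unit) = tup3(map(float, string), tup3(nat, T, nat), T).
Bind T3 := tup3(S1, float, map(float, string)); no other remaining equation mentions T3.
Decompose tup3/3: S1 = map(float, string),  R = tup3(nat, T, nat),  unit = T.
Bind S1 := map(float, string); no other remaining equation mentions S1. Substituting into the earlier bindings gives C := tup3(map(float, string), float, map(float, string)), T3 := tup3(map(float, string), float, map(float, string)).
Bind R := tup3(nat, T, nat); no other remaining equation mentions R. Substituting into the earlier binding gives S := tup3(nat, T, nat).
Bind T := unit. Substituting into the earlier bindings gives S := tup3(nat, unit, nat), R := tup3(nat, unit, nat).
MGU = { C := tup3(map(float, string), float, map(float, string)), S := tup3(nat, unit, nat), T3 := tup3(map(float, string), float, map(float, string)), S1 := map(float, string), R := tup3(nat, unit, nat), T := unit }, so R := tup3(nat, unit, nat).

tup3(nat, unit, nat)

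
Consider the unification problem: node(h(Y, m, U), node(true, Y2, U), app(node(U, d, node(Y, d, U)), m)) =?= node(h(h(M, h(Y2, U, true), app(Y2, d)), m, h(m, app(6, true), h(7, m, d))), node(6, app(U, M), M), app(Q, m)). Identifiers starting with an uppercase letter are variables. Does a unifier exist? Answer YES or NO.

Decompose node/3: h(Y, m, U) =?= h(h(M, h(Y2, U, true), app(Y2, d)), m, h(m, app(6, true), h(7, m, d))),  node(true, Y2, U) =?= node(6, app(U, M), M),  app(node(U, d, node(Y, d, U)), m) =?= app(Q, m).
Decompose h/3: Y =?= h(M, h(Y2, U, true), app(Y2, d)),  m =?= m,  U =?= h(m, app(6, true), h(7, m, d)).
Bind Y := h(M, h(Y2, U, true), app(Y2, d)); substituting into the one remaining equation that mentions Y gives: app(node(U, d, node(h(M, h(Y2, U, true), app(Y2, d)), d, U)), m) =?= app(Q, m).
Delete trivial equation m =?= m.
Bind U := h(m, app(6, true), h(7, m, d)); substituting into the remaining equations gives: node(true, Y2, h(m, app(6, true), h(7, m, d))) =?= node(6, app(h(m, app(6, true), h(7, m, d)), M), M),  app(node(h(m, app(6, true), h(7, m, d)), d, node(h(M, h(Y2, h(m, app(6, true), h(7, m, d)), true), app(Y2, d)), d, h(m, app(6, true), h(7, m, d)))), m) =?= app(Q, m). Substituting into the earlier binding gives Y := h(M, h(Y2, h(m, app(6, true), h(7, m, d)), true), app(Y2, d)).
Decompose node/3: true =?= 6,  Y2 =?= app(h(m, app(6, true), h(7, m, d)), M),  h(m, app(6, true), h(7, m, d)) =?= M.
Clash: constants true and 6 differ; no unifier exists.

NO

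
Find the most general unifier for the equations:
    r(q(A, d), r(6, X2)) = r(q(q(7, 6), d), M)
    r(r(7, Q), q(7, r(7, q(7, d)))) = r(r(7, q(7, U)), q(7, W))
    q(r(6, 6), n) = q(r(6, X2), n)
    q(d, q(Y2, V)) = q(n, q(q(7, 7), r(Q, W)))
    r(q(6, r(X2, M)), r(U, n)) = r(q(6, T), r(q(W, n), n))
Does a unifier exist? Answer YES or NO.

Decompose r/2: q(A, d) = q(q(7, 6), d),  r(6, X2) = M.
Decompose q/2: A = q(7, 6),  d = d.
Bind A := q(7, 6); no other remaining equation mentions A.
Delete trivial equation d = d.
Bind M := r(6, X2); substituting into the one remaining equation that mentions M gives: r(q(6, r(X2, r(6, X2))), r(U, n)) = r(q(6, T), r(q(W, n), n)).
Decompose r/2: r(7, Q) = r(7, q(7, U)),  q(7, r(7, q(7, d))) = q(7, W).
Decompose r/2: 7 = 7,  Q = q(7, U).
Delete trivial equation 7 = 7.
Bind Q := q(7, U); substituting into the one remaining equation that mentions Q gives: q(d, q(Y2, V)) = q(n, q(q(7, 7), r(q(7, U), W))).
Decompose q/2: 7 = 7,  r(7, q(7, d)) = W.
Delete trivial equation 7 = 7.
Bind W := r(7, q(7, d)); substituting into the 2 remaining equations that mention W gives: q(d, q(Y2, V)) = q(n, q(q(7, 7), r(q(7, U), r(7, q(7, d))))),  r(q(6, r(X2, r(6, X2))), r(U, n)) = r(q(6, T), r(q(r(7, q(7, d)), n), n)).
Decompose q/2: r(6, 6) = r(6, X2),  n = n.
Decompose r/2: 6 = 6,  6 = X2.
Delete trivial equation 6 = 6.
Bind X2 := 6; substituting into the one remaining equation that mentions X2 gives: r(q(6, r(6, r(6, 6))), r(U, n)) = r(q(6, T), r(q(r(7, q(7, d)), n), n)). Substituting into the earlier binding gives M := r(6, 6).
Delete trivial equation n = n.
Decompose q/2: d = n,  q(Y2, V) = q(q(7, 7), r(q(7, U), r(7, q(7, d)))).
Clash: constants d and n differ; no unifier exists.

NO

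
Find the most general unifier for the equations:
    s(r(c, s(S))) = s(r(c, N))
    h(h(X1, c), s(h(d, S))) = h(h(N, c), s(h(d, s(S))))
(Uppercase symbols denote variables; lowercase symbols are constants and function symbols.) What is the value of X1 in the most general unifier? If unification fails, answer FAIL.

Decompose s/1: r(c, s(S)) = r(c, N).
Decompose r/2: c = c,  s(S) = N.
Delete trivial equation c = c.
Bind N := s(S); substituting into the remaining equation gives: h(h(X1, c), s(h(d, S))) = h(h(s(S), c), s(h(d, s(S)))).
Decompose h/2: h(X1, c) = h(s(S), c),  s(h(d, S)) = s(h(d, s(S))).
Decompose h/2: X1 = s(S),  c = c.
Bind X1 := s(S); no other remaining equation mentions X1.
Delete trivial equation c = c.
Decompose s/1: h(d, S) = h(d, s(S)).
Decompose h/2: d = d,  S = s(S).
Delete trivial equation d = d.
Occurs check fails: S occurs in s(S); the equation S = s(S) has no finite solution.

FAIL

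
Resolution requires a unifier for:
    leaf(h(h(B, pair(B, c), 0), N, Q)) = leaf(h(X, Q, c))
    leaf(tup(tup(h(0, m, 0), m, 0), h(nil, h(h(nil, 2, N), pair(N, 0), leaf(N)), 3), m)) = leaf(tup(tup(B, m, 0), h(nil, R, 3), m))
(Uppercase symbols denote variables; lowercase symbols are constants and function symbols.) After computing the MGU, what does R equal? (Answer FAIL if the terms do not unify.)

Decompose leaf/1: h(h(B, pair(B, c), 0), N, Q) = h(X, Q, c).
Decompose h/3: h(B, pair(B, c), 0) = X,  N = Q,  Q = c.
Bind X := h(B, pair(B, c), 0); no other remaining equation mentions X.
Bind N := Q; substituting into the one remaining equation that mentions N gives: leaf(tup(tup(h(0, m, 0), m, 0), h(nil, h(h(nil, 2, Q), pair(Q, 0), leaf(Q)), 3), m)) = leaf(tup(tup(B, m, 0), h(nil, R, 3), m)).
Bind Q := c; substituting into the remaining equation gives: leaf(tup(tup(h(0, m, 0), m, 0), h(nil, h(h(nil, 2, c), pair(c, 0), leaf(c)), 3), m)) = leaf(tup(tup(B, m, 0), h(nil, R, 3), m)). Substituting into the earlier binding gives N := c.
Decompose leaf/1: tup(tup(h(0, m, 0), m, 0), h(nil, h(h(nil, 2, c), pair(c, 0), leaf(c)), 3), m) = tup(tup(B, m, 0), h(nil, R, 3), m).
Decompose tup/3: tup(h(0, m, 0), m, 0) = tup(B, m, 0),  h(nil, h(h(nil, 2, c), pair(c, 0), leaf(c)), 3) = h(nil, R, 3),  m = m.
Decompose tup/3: h(0, m, 0) = B,  m = m,  0 = 0.
Bind B := h(0, m, 0); no other remaining equation mentions B. Substituting into the earlier binding gives X := h(h(0, m, 0), pair(h(0, m, 0), c), 0).
Delete trivial equation m = m.
Delete trivial equation 0 = 0.
Decompose h/3: nil = nil,  h(h(nil, 2, c), pair(c, 0), leaf(c)) = R,  3 = 3.
Delete trivial equation nil = nil.
Bind R := h(h(nil, 2, c), pair(c, 0), leaf(c)); no other remaining equation mentions R.
Delete trivial equation 3 = 3.
Delete trivial equation m = m.
MGU = { X ↦ h(h(0, m, 0), pair(h(0, m, 0), c), 0), N ↦ c, Q ↦ c, B ↦ h(0, m, 0), R ↦ h(h(nil, 2, c), pair(c, 0), leaf(c)) }, so R ↦ h(h(nil, 2, c), pair(c, 0), leaf(c)).

h(h(nil, 2, c), pair(c, 0), leaf(c))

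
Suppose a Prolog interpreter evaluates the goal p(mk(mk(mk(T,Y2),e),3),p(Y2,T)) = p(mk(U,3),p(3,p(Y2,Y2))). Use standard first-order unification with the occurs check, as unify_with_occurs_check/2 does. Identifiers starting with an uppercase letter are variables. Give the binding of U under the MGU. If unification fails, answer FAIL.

Decompose p/2: mk(mk(mk(T,Y2),e),3) = mk(U,3),  p(Y2,T) = p(3,p(Y2,Y2)).
Decompose mk/2: mk(mk(T,Y2),e) = U,  3 = 3.
Bind U := mk(mk(T,Y2),e); no other remaining equation mentions U.
Delete trivial equation 3 = 3.
Decompose p/2: Y2 = 3,  T = p(Y2,Y2).
Bind Y2 := 3; substituting into the remaining equation gives: T = p(3,3). Substituting into the earlier binding gives U := mk(mk(T,3),e).
Bind T := p(3,3). Substituting into the earlier binding gives U := mk(mk(p(3,3),3),e).
MGU = { U ↦ mk(mk(p(3,3),3),e), Y2 ↦ 3, T ↦ p(3,3) }, so U ↦ mk(mk(p(3,3),3),e).

mk(mk(p(3,3),3),e)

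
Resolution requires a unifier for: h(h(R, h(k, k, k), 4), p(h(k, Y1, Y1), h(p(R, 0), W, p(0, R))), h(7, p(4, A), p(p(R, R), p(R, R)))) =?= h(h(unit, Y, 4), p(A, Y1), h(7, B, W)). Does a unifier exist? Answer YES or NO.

YES

Decompose h/3: h(R, h(k, k, k), 4) =?= h(unit, Y, 4),  p(h(k, Y1, Y1), h(p(R, 0), W, p(0, R))) =?= p(A, Y1),  h(7, p(4, A), p(p(R, R), p(R, R))) =?= h(7, B, W).
Decompose h/3: R =?= unit,  h(k, k, k) =?= Y,  4 =?= 4.
Bind R := unit; substituting into the 2 remaining equations that mention R gives: p(h(k, Y1, Y1), h(p(unit, 0), W, p(0, unit))) =?= p(A, Y1),  h(7, p(4, A), p(p(unit, unit), p(unit, unit))) =?= h(7, B, W).
Bind Y := h(k, k, k); no other remaining equation mentions Y.
Delete trivial equation 4 =?= 4.
Decompose p/2: h(k, Y1, Y1) =?= A,  h(p(unit, 0), W, p(0, unit)) =?= Y1.
Bind A := h(k, Y1, Y1); substituting into the one remaining equation that mentions A gives: h(7, p(4, h(k, Y1, Y1)), p(p(unit, unit), p(unit, unit))) =?= h(7, B, W).
Bind Y1 := h(p(unit, 0), W, p(0, unit)); substituting into the remaining equation gives: h(7, p(4, h(k, h(p(unit, 0), W, p(0, unit)), h(p(unit, 0), W, p(0, unit)))), p(p(unit, unit), p(unit, unit))) =?= h(7, B, W). Substituting into the earlier binding gives A := h(k, h(p(unit, 0), W, p(0, unit)), h(p(unit, 0), W, p(0, unit))).
Decompose h/3: 7 =?= 7,  p(4, h(k, h(p(unit, 0), W, p(0, unit)), h(p(unit, 0), W, p(0, unit)))) =?= B,  p(p(unit, unit), p(unit, unit)) =?= W.
Delete trivial equation 7 =?= 7.
Bind B := p(4, h(k, h(p(unit, 0), W, p(0, unit)), h(p(unit, 0), W, p(0, unit)))); no other remaining equation mentions B.
Bind W := p(p(unit, unit), p(unit, unit)). Substituting into the earlier bindings gives A := h(k, h(p(unit, 0), p(p(unit, unit), p(unit, unit)), p(0, unit)), h(p(unit, 0), p(p(unit, unit), p(unit, unit)), p(0, unit))), Y1 := h(p(unit, 0), p(p(unit, unit), p(unit, unit)), p(0, unit)), B := p(4, h(k, h(p(unit, 0), p(p(unit, unit), p(unit, unit)), p(0, unit)), h(p(unit, 0), p(p(unit, unit), p(unit, unit)), p(0, unit)))).
No equations remain and no clash or occurs-check failure arose, so a unifier exists.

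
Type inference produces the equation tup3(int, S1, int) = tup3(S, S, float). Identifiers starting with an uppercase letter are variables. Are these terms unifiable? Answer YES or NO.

Decompose tup3/3: int = S,  S1 = S,  int = float.
Bind S := int; substituting into the one remaining equation that mentions S gives: S1 = int.
Bind S1 := int; no other remaining equation mentions S1.
Clash: constants int and float differ; no unifier exists.

NO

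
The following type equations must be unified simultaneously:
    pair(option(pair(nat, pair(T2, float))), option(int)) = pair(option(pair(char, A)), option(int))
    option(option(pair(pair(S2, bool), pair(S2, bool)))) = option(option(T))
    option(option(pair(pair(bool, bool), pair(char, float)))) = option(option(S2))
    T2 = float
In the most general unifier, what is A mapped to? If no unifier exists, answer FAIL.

FAIL

Decompose pair/2: option(pair(nat, pair(T2, float))) = option(pair(char, A)),  option(int) = option(int).
Decompose option/1: pair(nat, pair(T2, float)) = pair(char, A).
Decompose pair/2: nat = char,  pair(T2, float) = A.
Clash: constants nat and char differ; no unifier exists.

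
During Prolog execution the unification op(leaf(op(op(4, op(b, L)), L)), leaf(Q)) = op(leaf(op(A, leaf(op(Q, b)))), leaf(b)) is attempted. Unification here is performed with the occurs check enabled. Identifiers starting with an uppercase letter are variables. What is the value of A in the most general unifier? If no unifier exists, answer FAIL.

op(4, op(b, leaf(op(b, b))))

Decompose op/2: leaf(op(op(4, op(b, L)), L)) = leaf(op(A, leaf(op(Q, b)))),  leaf(Q) = leaf(b).
Decompose leaf/1: op(op(4, op(b, L)), L) = op(A, leaf(op(Q, b))).
Decompose op/2: op(4, op(b, L)) = A,  L = leaf(op(Q, b)).
Bind A := op(4, op(b, L)); no other remaining equation mentions A.
Bind L := leaf(op(Q, b)); no other remaining equation mentions L. Substituting into the earlier binding gives A := op(4, op(b, leaf(op(Q, b)))).
Decompose leaf/1: Q = b.
Bind Q := b. Substituting into the earlier bindings gives A := op(4, op(b, leaf(op(b, b)))), L := leaf(op(b, b)).
MGU = { A = op(4, op(b, leaf(op(b, b)))), L = leaf(op(b, b)), Q = b }, so A = op(4, op(b, leaf(op(b, b)))).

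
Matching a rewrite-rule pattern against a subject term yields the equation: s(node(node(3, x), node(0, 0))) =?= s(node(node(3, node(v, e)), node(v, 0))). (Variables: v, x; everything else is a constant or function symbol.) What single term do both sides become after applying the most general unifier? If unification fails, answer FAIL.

s(node(node(3, node(0, e)), node(0, 0)))

Decompose s/1: node(node(3, x), node(0, 0)) =?= node(node(3, node(v, e)), node(v, 0)).
Decompose node/2: node(3, x) =?= node(3, node(v, e)),  node(0, 0) =?= node(v, 0).
Decompose node/2: 3 =?= 3,  x =?= node(v, e).
Delete trivial equation 3 =?= 3.
Bind x := node(v, e); no other remaining equation mentions x.
Decompose node/2: 0 =?= v,  0 =?= 0.
Bind v := 0; no other remaining equation mentions v. Substituting into the earlier binding gives x := node(0, e).
Delete trivial equation 0 =?= 0.
Applying the MGU to either side gives s(node(node(3, node(0, e)), node(0, 0))).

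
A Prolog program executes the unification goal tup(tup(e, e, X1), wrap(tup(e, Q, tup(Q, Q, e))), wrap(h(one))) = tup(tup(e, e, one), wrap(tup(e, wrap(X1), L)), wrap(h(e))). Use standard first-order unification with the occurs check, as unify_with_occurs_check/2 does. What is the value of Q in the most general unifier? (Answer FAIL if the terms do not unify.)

Decompose tup/3: tup(e, e, X1) = tup(e, e, one),  wrap(tup(e, Q, tup(Q, Q, e))) = wrap(tup(e, wrap(X1), L)),  wrap(h(one)) = wrap(h(e)).
Decompose tup/3: e = e,  e = e,  X1 = one.
Delete trivial equation e = e.
Delete trivial equation e = e.
Bind X1 := one; substituting into the one remaining equation that mentions X1 gives: wrap(tup(e, Q, tup(Q, Q, e))) = wrap(tup(e, wrap(one), L)).
Decompose wrap/1: tup(e, Q, tup(Q, Q, e)) = tup(e, wrap(one), L).
Decompose tup/3: e = e,  Q = wrap(one),  tup(Q, Q, e) = L.
Delete trivial equation e = e.
Bind Q := wrap(one); substituting into the one remaining equation that mentions Q gives: tup(wrap(one), wrap(one), e) = L.
Bind L := tup(wrap(one), wrap(one), e); no other remaining equation mentions L.
Decompose wrap/1: h(one) = h(e).
Decompose h/1: one = e.
Clash: constants one and e differ; no unifier exists.

FAIL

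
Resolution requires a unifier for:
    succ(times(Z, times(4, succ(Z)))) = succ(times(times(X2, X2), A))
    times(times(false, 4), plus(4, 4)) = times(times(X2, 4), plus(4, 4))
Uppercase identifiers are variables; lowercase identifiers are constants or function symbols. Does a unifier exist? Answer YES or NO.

Decompose succ/1: times(Z, times(4, succ(Z))) = times(times(X2, X2), A).
Decompose times/2: Z = times(X2, X2),  times(4, succ(Z)) = A.
Bind Z := times(X2, X2); substituting into the one remaining equation that mentions Z gives: times(4, succ(times(X2, X2))) = A.
Bind A := times(4, succ(times(X2, X2))); no other remaining equation mentions A.
Decompose times/2: times(false, 4) = times(X2, 4),  plus(4, 4) = plus(4, 4).
Decompose times/2: false = X2,  4 = 4.
Bind X2 := false; no other remaining equation mentions X2. Substituting into the earlier bindings gives Z := times(false, false), A := times(4, succ(times(false, false))).
Delete trivial equation 4 = 4.
Delete trivial equation plus(4, 4) = plus(4, 4).
No equations remain and no clash or occurs-check failure arose, so a unifier exists.

YES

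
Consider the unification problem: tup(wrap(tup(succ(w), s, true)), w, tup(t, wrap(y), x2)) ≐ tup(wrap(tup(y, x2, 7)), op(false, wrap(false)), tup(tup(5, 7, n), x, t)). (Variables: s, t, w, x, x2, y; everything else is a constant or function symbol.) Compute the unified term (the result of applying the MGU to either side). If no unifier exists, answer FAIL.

Decompose tup/3: wrap(tup(succ(w), s, true)) ≐ wrap(tup(y, x2, 7)),  w ≐ op(false, wrap(false)),  tup(t, wrap(y), x2) ≐ tup(tup(5, 7, n), x, t).
Decompose wrap/1: tup(succ(w), s, true) ≐ tup(y, x2, 7).
Decompose tup/3: succ(w) ≐ y,  s ≐ x2,  true ≐ 7.
Bind y := succ(w); substituting into the one remaining equation that mentions y gives: tup(t, wrap(succ(w)), x2) ≐ tup(tup(5, 7, n), x, t).
Bind s := x2; no other remaining equation mentions s.
Clash: constants true and 7 differ; no unifier exists.

FAIL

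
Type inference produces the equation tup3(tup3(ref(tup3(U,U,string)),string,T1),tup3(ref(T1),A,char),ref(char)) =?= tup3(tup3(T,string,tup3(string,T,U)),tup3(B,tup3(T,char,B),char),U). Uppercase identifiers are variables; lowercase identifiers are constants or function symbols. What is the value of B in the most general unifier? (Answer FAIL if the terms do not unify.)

ref(tup3(string,ref(tup3(ref(char),ref(char),string)),ref(char)))

Decompose tup3/3: tup3(ref(tup3(U,U,string)),string,T1) =?= tup3(T,string,tup3(string,T,U)),  tup3(ref(T1),A,char) =?= tup3(B,tup3(T,char,B),char),  ref(char) =?= U.
Decompose tup3/3: ref(tup3(U,U,string)) =?= T,  string =?= string,  T1 =?= tup3(string,T,U).
Bind T := ref(tup3(U,U,string)); substituting into the 2 remaining equations that mention T gives: T1 =?= tup3(string,ref(tup3(U,U,string)),U),  tup3(ref(T1),A,char) =?= tup3(B,tup3(ref(tup3(U,U,string)),char,B),char).
Delete trivial equation string =?= string.
Bind T1 := tup3(string,ref(tup3(U,U,string)),U); substituting into the one remaining equation that mentions T1 gives: tup3(ref(tup3(string,ref(tup3(U,U,string)),U)),A,char) =?= tup3(B,tup3(ref(tup3(U,U,string)),char,B),char).
Decompose tup3/3: ref(tup3(string,ref(tup3(U,U,string)),U)) =?= B,  A =?= tup3(ref(tup3(U,U,string)),char,B),  char =?= char.
Bind B := ref(tup3(string,ref(tup3(U,U,string)),U)); substituting into the one remaining equation that mentions B gives: A =?= tup3(ref(tup3(U,U,string)),char,ref(tup3(string,ref(tup3(U,U,string)),U))).
Bind A := tup3(ref(tup3(U,U,string)),char,ref(tup3(string,ref(tup3(U,U,string)),U))); no other remaining equation mentions A.
Delete trivial equation char =?= char.
Bind U := ref(char). Substituting into the earlier bindings gives T := ref(tup3(ref(char),ref(char),string)), T1 := tup3(string,ref(tup3(ref(char),ref(char),string)),ref(char)), B := ref(tup3(string,ref(tup3(ref(char),ref(char),string)),ref(char))), A := tup3(ref(tup3(ref(char),ref(char),string)),char,ref(tup3(string,ref(tup3(ref(char),ref(char),string)),ref(char)))).
MGU = { T ↦ ref(tup3(ref(char),ref(char),string)), T1 ↦ tup3(string,ref(tup3(ref(char),ref(char),string)),ref(char)), B ↦ ref(tup3(string,ref(tup3(ref(char),ref(char),string)),ref(char))), A ↦ tup3(ref(tup3(ref(char),ref(char),string)),char,ref(tup3(string,ref(tup3(ref(char),ref(char),string)),ref(char)))), U ↦ ref(char) }, so B ↦ ref(tup3(string,ref(tup3(ref(char),ref(char),string)),ref(char))).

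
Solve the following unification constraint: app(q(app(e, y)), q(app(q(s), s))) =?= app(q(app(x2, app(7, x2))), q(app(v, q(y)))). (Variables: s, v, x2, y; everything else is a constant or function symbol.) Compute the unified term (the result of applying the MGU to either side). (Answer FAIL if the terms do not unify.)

Decompose app/2: q(app(e, y)) =?= q(app(x2, app(7, x2))),  q(app(q(s), s)) =?= q(app(v, q(y))).
Decompose q/1: app(e, y) =?= app(x2, app(7, x2)).
Decompose app/2: e =?= x2,  y =?= app(7, x2).
Bind x2 := e; substituting into the one remaining equation that mentions x2 gives: y =?= app(7, e).
Bind y := app(7, e); substituting into the remaining equation gives: q(app(q(s), s)) =?= q(app(v, q(app(7, e)))).
Decompose q/1: app(q(s), s) =?= app(v, q(app(7, e))).
Decompose app/2: q(s) =?= v,  s =?= q(app(7, e)).
Bind v := q(s); no other remaining equation mentions v.
Bind s := q(app(7, e)). Substituting into the earlier binding gives v := q(q(app(7, e))).
Applying the MGU to either side gives app(q(app(e, app(7, e))), q(app(q(q(app(7, e))), q(app(7, e))))).

app(q(app(e, app(7, e))), q(app(q(q(app(7, e))), q(app(7, e)))))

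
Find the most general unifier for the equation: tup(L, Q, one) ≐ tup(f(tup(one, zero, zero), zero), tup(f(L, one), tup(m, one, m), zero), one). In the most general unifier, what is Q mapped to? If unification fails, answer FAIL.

tup(f(f(tup(one, zero, zero), zero), one), tup(m, one, m), zero)

Decompose tup/3: L ≐ f(tup(one, zero, zero), zero),  Q ≐ tup(f(L, one), tup(m, one, m), zero),  one ≐ one.
Bind L := f(tup(one, zero, zero), zero); substituting into the one remaining equation that mentions L gives: Q ≐ tup(f(f(tup(one, zero, zero), zero), one), tup(m, one, m), zero).
Bind Q := tup(f(f(tup(one, zero, zero), zero), one), tup(m, one, m), zero); no other remaining equation mentions Q.
Delete trivial equation one ≐ one.
MGU = { L ↦ f(tup(one, zero, zero), zero), Q ↦ tup(f(f(tup(one, zero, zero), zero), one), tup(m, one, m), zero) }, so Q ↦ tup(f(f(tup(one, zero, zero), zero), one), tup(m, one, m), zero).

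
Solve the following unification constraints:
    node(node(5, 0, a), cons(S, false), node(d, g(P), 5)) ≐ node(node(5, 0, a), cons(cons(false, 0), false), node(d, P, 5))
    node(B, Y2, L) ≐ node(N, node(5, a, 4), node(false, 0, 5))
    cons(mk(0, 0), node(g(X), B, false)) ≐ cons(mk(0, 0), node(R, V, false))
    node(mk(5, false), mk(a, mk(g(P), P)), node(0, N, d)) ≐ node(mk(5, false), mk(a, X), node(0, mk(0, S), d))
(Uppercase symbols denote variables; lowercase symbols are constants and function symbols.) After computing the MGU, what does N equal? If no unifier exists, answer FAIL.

Decompose node/3: node(5, 0, a) ≐ node(5, 0, a),  cons(S, false) ≐ cons(cons(false, 0), false),  node(d, g(P), 5) ≐ node(d, P, 5).
Delete trivial equation node(5, 0, a) ≐ node(5, 0, a).
Decompose cons/2: S ≐ cons(false, 0),  false ≐ false.
Bind S := cons(false, 0); substituting into the one remaining equation that mentions S gives: node(mk(5, false), mk(a, mk(g(P), P)), node(0, N, d)) ≐ node(mk(5, false), mk(a, X), node(0, mk(0, cons(false, 0)), d)).
Delete trivial equation false ≐ false.
Decompose node/3: d ≐ d,  g(P) ≐ P,  5 ≐ 5.
Delete trivial equation d ≐ d.
Occurs check fails: P occurs in g(P); the equation P ≐ g(P) has no finite solution.

FAIL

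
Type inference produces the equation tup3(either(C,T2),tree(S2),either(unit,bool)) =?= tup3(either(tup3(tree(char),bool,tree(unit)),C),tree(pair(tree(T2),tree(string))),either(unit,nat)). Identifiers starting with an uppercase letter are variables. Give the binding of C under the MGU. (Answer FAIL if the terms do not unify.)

Decompose tup3/3: either(C,T2) =?= either(tup3(tree(char),bool,tree(unit)),C),  tree(S2) =?= tree(pair(tree(T2),tree(string))),  either(unit,bool) =?= either(unit,nat).
Decompose either/2: C =?= tup3(tree(char),bool,tree(unit)),  T2 =?= C.
Bind C := tup3(tree(char),bool,tree(unit)); substituting into the one remaining equation that mentions C gives: T2 =?= tup3(tree(char),bool,tree(unit)).
Bind T2 := tup3(tree(char),bool,tree(unit)); substituting into the one remaining equation that mentions T2 gives: tree(S2) =?= tree(pair(tree(tup3(tree(char),bool,tree(unit))),tree(string))).
Decompose tree/1: S2 =?= pair(tree(tup3(tree(char),bool,tree(unit))),tree(string)).
Bind S2 := pair(tree(tup3(tree(char),bool,tree(unit))),tree(string)); no other remaining equation mentions S2.
Decompose either/2: unit =?= unit,  bool =?= nat.
Delete trivial equation unit =?= unit.
Clash: constants bool and nat differ; no unifier exists.

FAIL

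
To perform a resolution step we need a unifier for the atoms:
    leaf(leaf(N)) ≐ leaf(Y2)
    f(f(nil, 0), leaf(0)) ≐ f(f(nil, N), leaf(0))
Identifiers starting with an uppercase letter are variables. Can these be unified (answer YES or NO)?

YES

Decompose leaf/1: leaf(N) ≐ Y2.
Bind Y2 := leaf(N); no other remaining equation mentions Y2.
Decompose f/2: f(nil, 0) ≐ f(nil, N),  leaf(0) ≐ leaf(0).
Decompose f/2: nil ≐ nil,  0 ≐ N.
Delete trivial equation nil ≐ nil.
Bind N := 0; no other remaining equation mentions N. Substituting into the earlier binding gives Y2 := leaf(0).
Delete trivial equation leaf(0) ≐ leaf(0).
No equations remain and no clash or occurs-check failure arose, so a unifier exists.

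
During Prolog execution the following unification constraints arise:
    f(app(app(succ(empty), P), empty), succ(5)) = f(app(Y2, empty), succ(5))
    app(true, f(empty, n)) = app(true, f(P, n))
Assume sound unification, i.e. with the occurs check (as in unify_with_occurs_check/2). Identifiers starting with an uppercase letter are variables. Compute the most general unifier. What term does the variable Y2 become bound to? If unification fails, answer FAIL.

app(succ(empty), empty)

Decompose f/2: app(app(succ(empty), P), empty) = app(Y2, empty),  succ(5) = succ(5).
Decompose app/2: app(succ(empty), P) = Y2,  empty = empty.
Bind Y2 := app(succ(empty), P); no other remaining equation mentions Y2.
Delete trivial equation empty = empty.
Delete trivial equation succ(5) = succ(5).
Decompose app/2: true = true,  f(empty, n) = f(P, n).
Delete trivial equation true = true.
Decompose f/2: empty = P,  n = n.
Bind P := empty; no other remaining equation mentions P. Substituting into the earlier binding gives Y2 := app(succ(empty), empty).
Delete trivial equation n = n.
MGU = { Y2 = app(succ(empty), empty), P = empty }, so Y2 = app(succ(empty), empty).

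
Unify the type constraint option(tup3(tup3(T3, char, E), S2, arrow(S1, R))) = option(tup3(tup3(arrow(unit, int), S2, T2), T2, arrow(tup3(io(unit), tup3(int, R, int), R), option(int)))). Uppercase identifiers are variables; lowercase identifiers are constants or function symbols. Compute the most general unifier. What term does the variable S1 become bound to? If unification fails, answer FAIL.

tup3(io(unit), tup3(int, option(int), int), option(int))

Decompose option/1: tup3(tup3(T3, char, E), S2, arrow(S1, R)) = tup3(tup3(arrow(unit, int), S2, T2), T2, arrow(tup3(io(unit), tup3(int, R, int), R), option(int))).
Decompose tup3/3: tup3(T3, char, E) = tup3(arrow(unit, int), S2, T2),  S2 = T2,  arrow(S1, R) = arrow(tup3(io(unit), tup3(int, R, int), R), option(int)).
Decompose tup3/3: T3 = arrow(unit, int),  char = S2,  E = T2.
Bind T3 := arrow(unit, int); no other remaining equation mentions T3.
Bind S2 := char; substituting into the one remaining equation that mentions S2 gives: char = T2.
Bind E := T2; no other remaining equation mentions E.
Bind T2 := char; no other remaining equation mentions T2. Substituting into the earlier binding gives E := char.
Decompose arrow/2: S1 = tup3(io(unit), tup3(int, R, int), R),  R = option(int).
Bind S1 := tup3(io(unit), tup3(int, R, int), R); no other remaining equation mentions S1.
Bind R := option(int). Substituting into the earlier binding gives S1 := tup3(io(unit), tup3(int, option(int), int), option(int)).
MGU = { T3 -> arrow(unit, int), S2 -> char, E -> char, T2 -> char, S1 -> tup3(io(unit), tup3(int, option(int), int), option(int)), R -> option(int) }, so S1 -> tup3(io(unit), tup3(int, option(int), int), option(int)).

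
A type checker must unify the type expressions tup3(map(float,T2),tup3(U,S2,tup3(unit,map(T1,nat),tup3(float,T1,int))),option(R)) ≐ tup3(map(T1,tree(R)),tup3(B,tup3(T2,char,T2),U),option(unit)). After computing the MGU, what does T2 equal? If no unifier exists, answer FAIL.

tree(unit)

Decompose tup3/3: map(float,T2) ≐ map(T1,tree(R)),  tup3(U,S2,tup3(unit,map(T1,nat),tup3(float,T1,int))) ≐ tup3(B,tup3(T2,char,T2),U),  option(R) ≐ option(unit).
Decompose map/2: float ≐ T1,  T2 ≐ tree(R).
Bind T1 := float; substituting into the one remaining equation that mentions T1 gives: tup3(U,S2,tup3(unit,map(float,nat),tup3(float,float,int))) ≐ tup3(B,tup3(T2,char,T2),U).
Bind T2 := tree(R); substituting into the one remaining equation that mentions T2 gives: tup3(U,S2,tup3(unit,map(float,nat),tup3(float,float,int))) ≐ tup3(B,tup3(tree(R),char,tree(R)),U).
Decompose tup3/3: U ≐ B,  S2 ≐ tup3(tree(R),char,tree(R)),  tup3(unit,map(float,nat),tup3(float,float,int)) ≐ U.
Bind U := B; substituting into the one remaining equation that mentions U gives: tup3(unit,map(float,nat),tup3(float,float,int)) ≐ B.
Bind S2 := tup3(tree(R),char,tree(R)); no other remaining equation mentions S2.
Bind B := tup3(unit,map(float,nat),tup3(float,float,int)); no other remaining equation mentions B. Substituting into the earlier binding gives U := tup3(unit,map(float,nat),tup3(float,float,int)).
Decompose option/1: R ≐ unit.
Bind R := unit. Substituting into the earlier bindings gives T2 := tree(unit), S2 := tup3(tree(unit),char,tree(unit)).
MGU = { T1 ↦ float, T2 ↦ tree(unit), U ↦ tup3(unit,map(float,nat),tup3(float,float,int)), S2 ↦ tup3(tree(unit),char,tree(unit)), B ↦ tup3(unit,map(float,nat),tup3(float,float,int)), R ↦ unit }, so T2 ↦ tree(unit).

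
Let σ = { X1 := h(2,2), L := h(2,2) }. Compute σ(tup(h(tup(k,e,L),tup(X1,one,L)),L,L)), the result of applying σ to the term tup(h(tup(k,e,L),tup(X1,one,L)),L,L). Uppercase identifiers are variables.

tup(h(tup(k,e,h(2,2)),tup(h(2,2),one,h(2,2))),h(2,2),h(2,2))

Replace each occurrence of X1 with h(2,2).
Replace each occurrence of L with h(2,2).
Result: tup(h(tup(k,e,h(2,2)),tup(h(2,2),one,h(2,2))),h(2,2),h(2,2)).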